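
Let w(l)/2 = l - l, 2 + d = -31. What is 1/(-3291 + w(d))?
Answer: -1/3291 ≈ -0.00030386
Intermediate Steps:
d = -33 (d = -2 - 31 = -33)
w(l) = 0 (w(l) = 2*(l - l) = 2*0 = 0)
1/(-3291 + w(d)) = 1/(-3291 + 0) = 1/(-3291) = -1/3291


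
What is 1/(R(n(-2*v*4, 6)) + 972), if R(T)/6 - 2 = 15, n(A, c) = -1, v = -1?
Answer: 1/1074 ≈ 0.00093110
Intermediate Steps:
R(T) = 102 (R(T) = 12 + 6*15 = 12 + 90 = 102)
1/(R(n(-2*v*4, 6)) + 972) = 1/(102 + 972) = 1/1074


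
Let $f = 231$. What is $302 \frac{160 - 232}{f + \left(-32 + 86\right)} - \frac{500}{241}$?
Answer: $- \frac{1794268}{22895} \approx -78.369$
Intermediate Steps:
$302 \frac{160 - 232}{f + \left(-32 + 86\right)} - \frac{500}{241} = 302 \frac{160 - 232}{231 + \left(-32 + 86\right)} - \frac{500}{241} = 302 \left(- \frac{72}{231 + 54}\right) - \frac{500}{241} = 302 \left(- \frac{72}{285}\right) - \frac{500}{241} = 302 \left(\left(-72\right) \frac{1}{285}\right) - \frac{500}{241} = 302 \left(- \frac{24}{95}\right) - \frac{500}{241} = - \frac{7248}{95} - \frac{500}{241} = - \frac{1794268}{22895}$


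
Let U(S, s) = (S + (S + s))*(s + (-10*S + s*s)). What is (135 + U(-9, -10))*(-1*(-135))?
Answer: -662175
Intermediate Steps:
U(S, s) = (s + 2*S)*(s + s**2 - 10*S) (U(S, s) = (s + 2*S)*(s + (-10*S + s**2)) = (s + 2*S)*(s + (s**2 - 10*S)) = (s + 2*S)*(s + s**2 - 10*S))
(135 + U(-9, -10))*(-1*(-135)) = (135 + ((-10)**2 + (-10)**3 - 20*(-9)**2 - 8*(-9)*(-10) + 2*(-9)*(-10)**2))*(-1*(-135)) = (135 + (100 - 1000 - 20*81 - 720 + 2*(-9)*100))*135 = (135 + (100 - 1000 - 1620 - 720 - 1800))*135 = (135 - 5040)*135 = -4905*135 = -662175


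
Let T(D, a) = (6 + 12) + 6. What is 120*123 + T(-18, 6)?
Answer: 14784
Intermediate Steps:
T(D, a) = 24 (T(D, a) = 18 + 6 = 24)
120*123 + T(-18, 6) = 120*123 + 24 = 14760 + 24 = 14784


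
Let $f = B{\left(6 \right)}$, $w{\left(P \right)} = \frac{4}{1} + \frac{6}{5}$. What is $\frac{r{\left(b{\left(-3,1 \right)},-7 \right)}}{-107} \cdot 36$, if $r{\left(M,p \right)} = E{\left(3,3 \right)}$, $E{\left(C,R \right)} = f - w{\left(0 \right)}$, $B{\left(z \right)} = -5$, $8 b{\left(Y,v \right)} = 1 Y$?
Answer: $\frac{1836}{535} \approx 3.4318$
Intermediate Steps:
$b{\left(Y,v \right)} = \frac{Y}{8}$ ($b{\left(Y,v \right)} = \frac{1 Y}{8} = \frac{Y}{8}$)
$w{\left(P \right)} = \frac{26}{5}$ ($w{\left(P \right)} = 4 \cdot 1 + 6 \cdot \frac{1}{5} = 4 + \frac{6}{5} = \frac{26}{5}$)
$f = -5$
$E{\left(C,R \right)} = - \frac{51}{5}$ ($E{\left(C,R \right)} = -5 - \frac{26}{5} = - \frac{51}{5}$)
$r{\left(M,p \right)} = - \frac{51}{5}$
$\frac{r{\left(b{\left(-3,1 \right)},-7 \right)}}{-107} \cdot 36 = - \frac{51}{5 \left(-107\right)} 36 = \left(- \frac{51}{5}\right) \left(- \frac{1}{107}\right) 36 = \frac{51}{535} \cdot 36 = \frac{1836}{535}$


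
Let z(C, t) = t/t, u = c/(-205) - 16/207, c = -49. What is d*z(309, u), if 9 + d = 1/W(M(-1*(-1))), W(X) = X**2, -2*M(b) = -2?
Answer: -8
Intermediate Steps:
M(b) = 1 (M(b) = -1/2*(-2) = 1)
u = 6863/42435 (u = -49/(-205) - 16/207 = -49*(-1/205) - 16*1/207 = 49/205 - 16/207 = 6863/42435 ≈ 0.16173)
z(C, t) = 1
d = -8 (d = -9 + 1/(1**2) = -9 + 1/1 = -9 + 1 = -8)
d*z(309, u) = -8*1 = -8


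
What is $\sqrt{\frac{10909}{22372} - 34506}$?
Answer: $\frac{i \sqrt{4317557307539}}{11186} \approx 185.76 i$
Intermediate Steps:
$\sqrt{\frac{10909}{22372} - 34506} = \sqrt{- \frac{771957323}{22372}} = \frac{i \sqrt{4317557307539}}{11186}$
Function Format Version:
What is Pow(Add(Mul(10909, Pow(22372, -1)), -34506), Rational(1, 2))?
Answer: Mul(Rational(1, 11186), I, Pow(4317557307539, Rational(1, 2))) ≈ Mul(185.76, I)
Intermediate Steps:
Pow(Add(Mul(10909, Pow(22372, -1)), -34506), Rational(1, 2)) = Pow(Add(Mul(10909, Rational(1, 22372)), -34506), Rational(1, 2)) = Pow(Add(Rational(10909, 22372), -34506), Rational(1, 2)) = Pow(Rational(-771957323, 22372), Rational(1, 2)) = Mul(Rational(1, 11186), I, Pow(4317557307539, Rational(1, 2)))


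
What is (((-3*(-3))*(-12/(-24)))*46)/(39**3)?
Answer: 23/6591 ≈ 0.0034896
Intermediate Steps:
(((-3*(-3))*(-12/(-24)))*46)/(39**3) = ((9*(-12*(-1/24)))*46)/59319 = ((9*(1/2))*46)*(1/59319) = ((9/2)*46)*(1/59319) = 207*(1/59319) = 23/6591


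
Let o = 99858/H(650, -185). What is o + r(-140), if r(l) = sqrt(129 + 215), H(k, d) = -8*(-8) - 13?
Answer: 1958 + 2*sqrt(86) ≈ 1976.5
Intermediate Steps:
H(k, d) = 51 (H(k, d) = 64 - 13 = 51)
r(l) = 2*sqrt(86) (r(l) = sqrt(344) = 2*sqrt(86))
o = 1958 (o = 99858/51 = 99858*(1/51) = 1958)
o + r(-140) = 1958 + 2*sqrt(86)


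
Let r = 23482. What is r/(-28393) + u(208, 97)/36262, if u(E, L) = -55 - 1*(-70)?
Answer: -851078389/1029586966 ≈ -0.82662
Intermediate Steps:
u(E, L) = 15 (u(E, L) = -55 + 70 = 15)
r/(-28393) + u(208, 97)/36262 = 23482/(-28393) + 15/36262 = 23482*(-1/28393) + 15*(1/36262) = -23482/28393 + 15/36262 = -851078389/1029586966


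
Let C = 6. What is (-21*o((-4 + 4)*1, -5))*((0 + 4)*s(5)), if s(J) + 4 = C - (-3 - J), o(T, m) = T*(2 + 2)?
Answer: 0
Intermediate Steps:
o(T, m) = 4*T (o(T, m) = T*4 = 4*T)
s(J) = 5 + J (s(J) = -4 + (6 - (-3 - J)) = -4 + (6 + (3 + J)) = -4 + (9 + J) = 5 + J)
(-21*o((-4 + 4)*1, -5))*((0 + 4)*s(5)) = (-84*(-4 + 4)*1)*((0 + 4)*(5 + 5)) = (-84*0*1)*(4*10) = -84*0*40 = -21*0*40 = 0*40 = 0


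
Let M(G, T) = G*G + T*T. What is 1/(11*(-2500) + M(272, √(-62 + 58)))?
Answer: 1/46480 ≈ 2.1515e-5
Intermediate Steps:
M(G, T) = G² + T²
1/(11*(-2500) + M(272, √(-62 + 58))) = 1/(11*(-2500) + (272² + (√(-62 + 58))²)) = 1/(-27500 + (73984 + (√(-4))²)) = 1/(-27500 + (73984 + (2*I)²)) = 1/(-27500 + (73984 - 4)) = 1/(-27500 + 73980) = 1/46480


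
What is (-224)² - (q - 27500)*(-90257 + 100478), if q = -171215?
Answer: 2031116191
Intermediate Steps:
(-224)² - (q - 27500)*(-90257 + 100478) = (-224)² - (-171215 - 27500)*(-90257 + 100478) = 50176 - (-198715)*10221 = 50176 - 1*(-2031066015) = 50176 + 2031066015 = 2031116191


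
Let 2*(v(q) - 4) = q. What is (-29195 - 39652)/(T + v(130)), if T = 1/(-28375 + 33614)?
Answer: -360689433/361492 ≈ -997.78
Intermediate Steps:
v(q) = 4 + q/2
T = 1/5239 ≈ 0.00019088
(-29195 - 39652)/(T + v(130)) = (-29195 - 39652)/(1/5239 + (4 + (½)*130)) = -68847/(1/5239 + (4 + 65)) = -68847/(1/5239 + 69) = -68847/361492/5239 = -68847*5239/361492 = -360689433/361492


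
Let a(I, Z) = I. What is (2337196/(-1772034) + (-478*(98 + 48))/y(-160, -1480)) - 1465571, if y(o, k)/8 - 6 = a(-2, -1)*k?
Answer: -7702847898895859/5255852844 ≈ -1.4656e+6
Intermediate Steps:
y(o, k) = 48 - 16*k (y(o, k) = 48 + 8*(-2*k) = 48 - 16*k)
(2337196/(-1772034) + (-478*(98 + 48))/y(-160, -1480)) - 1465571 = (2337196/(-1772034) + (-478*(98 + 48))/(48 - 16*(-1480))) - 1465571 = (2337196*(-1/1772034) + (-478*146)/(48 + 23680)) - 1465571 = (-1168598/886017 - 69788/23728) - 1465571 = (-1168598/886017 - 69788*1/23728) - 1465571 = (-1168598/886017 - 17447/5932) - 1465571 = -22390461935/5255852844 - 1465571 = -7702847898895859/5255852844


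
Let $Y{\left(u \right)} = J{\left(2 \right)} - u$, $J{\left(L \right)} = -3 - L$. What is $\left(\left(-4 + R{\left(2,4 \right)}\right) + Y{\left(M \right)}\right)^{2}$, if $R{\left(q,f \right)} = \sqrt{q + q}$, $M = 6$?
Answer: $169$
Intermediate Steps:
$R{\left(q,f \right)} = \sqrt{2} \sqrt{q}$ ($R{\left(q,f \right)} = \sqrt{2 q} = \sqrt{2} \sqrt{q}$)
$Y{\left(u \right)} = -5 - u$ ($Y{\left(u \right)} = \left(-3 - 2\right) - u = -5 - u$)
$\left(\left(-4 + R{\left(2,4 \right)}\right) + Y{\left(M \right)}\right)^{2} = \left(\left(-4 + \sqrt{2} \sqrt{2}\right) - 11\right)^{2} = \left(\left(-4 + 2\right) - 11\right)^{2} = \left(-2 - 11\right)^{2} = \left(-13\right)^{2} = 169$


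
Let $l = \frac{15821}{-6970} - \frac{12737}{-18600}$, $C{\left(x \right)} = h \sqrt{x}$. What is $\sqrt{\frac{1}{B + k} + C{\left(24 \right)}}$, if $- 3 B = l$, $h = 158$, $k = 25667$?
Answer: $\frac{2 \sqrt{9706396172187868650 + 78727986897338502513791239 \sqrt{6}}}{998276913571} \approx 27.822$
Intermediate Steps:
$C{\left(x \right)} = 158 \sqrt{x}$
$l = - \frac{20549371}{12964200}$ ($l = 15821 \left(- \frac{1}{6970}\right) - - \frac{12737}{18600} = - \frac{15821}{6970} + \frac{12737}{18600} = - \frac{20549371}{12964200} \approx -1.5851$)
$B = \frac{20549371}{38892600}$ ($B = \left(- \frac{1}{3}\right) \left(- \frac{20549371}{12964200}\right) = \frac{20549371}{38892600} \approx 0.52836$)
$\sqrt{\frac{1}{B + k} + C{\left(24 \right)}} = \sqrt{\frac{1}{\frac{20549371}{38892600} + 25667} + 158 \sqrt{24}} = \sqrt{\frac{1}{\frac{998276913571}{38892600}} + 158 \cdot 2 \sqrt{6}} = \sqrt{\frac{38892600}{998276913571} + 316 \sqrt{6}}$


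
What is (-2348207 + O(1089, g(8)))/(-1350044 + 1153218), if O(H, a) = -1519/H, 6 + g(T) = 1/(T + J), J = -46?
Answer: 1278599471/107171757 ≈ 11.930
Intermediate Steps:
g(T) = -6 + 1/(-46 + T) (g(T) = -6 + 1/(T - 46) = -6 + 1/(-46 + T))
(-2348207 + O(1089, g(8)))/(-1350044 + 1153218) = (-2348207 - 1519/1089)/(-1350044 + 1153218) = (-2348207 - 1519*1/1089)/(-196826) = (-2348207 - 1519/1089)*(-1/196826) = -2557198942/1089*(-1/196826) = 1278599471/107171757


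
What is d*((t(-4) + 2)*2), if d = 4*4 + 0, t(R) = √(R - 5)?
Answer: 64 + 96*I ≈ 64.0 + 96.0*I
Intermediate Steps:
t(R) = √(-5 + R)
d = 16 (d = 16 + 0 = 16)
d*((t(-4) + 2)*2) = 16*((√(-5 - 4) + 2)*2) = 16*((√(-9) + 2)*2) = 16*((3*I + 2)*2) = 16*((2 + 3*I)*2) = 16*(4 + 6*I) = 64 + 96*I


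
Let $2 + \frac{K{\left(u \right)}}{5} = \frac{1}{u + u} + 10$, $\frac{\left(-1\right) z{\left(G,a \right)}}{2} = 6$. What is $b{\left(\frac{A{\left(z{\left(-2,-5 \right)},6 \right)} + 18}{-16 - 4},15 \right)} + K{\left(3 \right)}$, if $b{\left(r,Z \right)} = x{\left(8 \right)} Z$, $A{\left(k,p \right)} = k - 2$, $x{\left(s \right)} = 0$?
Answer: $\frac{245}{6} \approx 40.833$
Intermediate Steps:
$z{\left(G,a \right)} = -12$ ($z{\left(G,a \right)} = \left(-2\right) 6 = -12$)
$A{\left(k,p \right)} = -2 + k$
$b{\left(r,Z \right)} = 0$ ($b{\left(r,Z \right)} = 0 Z = 0$)
$K{\left(u \right)} = 40 + \frac{5}{2 u}$ ($K{\left(u \right)} = -10 + 5 \left(\frac{1}{u + u} + 10\right) = -10 + 5 \left(\frac{1}{2 u} + 10\right) = -10 + 5 \left(10 + \frac{1}{2 u}\right) = -10 + \left(50 + \frac{5}{2 u}\right) = 40 + \frac{5}{2 u}$)
$b{\left(\frac{A{\left(z{\left(-2,-5 \right)},6 \right)} + 18}{-16 - 4},15 \right)} + K{\left(3 \right)} = 0 + \left(40 + \frac{5}{2 \cdot 3}\right) = 0 + \left(40 + \frac{5}{2} \cdot \frac{1}{3}\right) = 0 + \left(40 + \frac{5}{6}\right) = 0 + \frac{245}{6} = \frac{245}{6}$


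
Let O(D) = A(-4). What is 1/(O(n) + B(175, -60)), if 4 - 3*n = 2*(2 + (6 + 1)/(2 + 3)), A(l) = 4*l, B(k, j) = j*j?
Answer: 1/3584 ≈ 0.00027902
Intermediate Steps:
B(k, j) = j²
n = -14/15 (n = 4/3 - 2*(2 + (6 + 1)/(2 + 3))/3 = 4/3 - 2*(2 + 7/5)/3 = 4/3 - 2*17/(3*5) = 4/3 - ⅓*34/5 = 4/3 - 34/15 = -14/15 ≈ -0.93333)
O(D) = -16 (O(D) = 4*(-4) = -16)
1/(O(n) + B(175, -60)) = 1/(-16 + (-60)²) = 1/(-16 + 3600) = 1/3584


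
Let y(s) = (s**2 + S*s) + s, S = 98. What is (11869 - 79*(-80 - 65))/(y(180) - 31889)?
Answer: 23324/18331 ≈ 1.2724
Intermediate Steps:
y(s) = s**2 + 99*s (y(s) = (s**2 + 98*s) + s = s**2 + 99*s)
(11869 - 79*(-80 - 65))/(y(180) - 31889) = (11869 - 79*(-80 - 65))/(180*(99 + 180) - 31889) = (11869 - 79*(-145))/(180*279 - 31889) = (11869 + 11455)/(50220 - 31889) = 23324/18331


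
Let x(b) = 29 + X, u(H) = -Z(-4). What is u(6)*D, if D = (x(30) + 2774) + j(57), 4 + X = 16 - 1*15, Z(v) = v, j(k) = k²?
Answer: 24196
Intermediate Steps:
X = -3 (X = -4 + (16 - 1*15) = -4 + (16 - 15) = -4 + 1 = -3)
u(H) = 4 (u(H) = -1*(-4) = 4)
x(b) = 26 (x(b) = 29 - 3 = 26)
D = 6049 (D = (26 + 2774) + 57² = 2800 + 3249 = 6049)
u(6)*D = 4*6049 = 24196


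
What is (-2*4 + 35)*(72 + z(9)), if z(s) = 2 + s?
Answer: 2241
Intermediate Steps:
(-2*4 + 35)*(72 + z(9)) = (-2*4 + 35)*(72 + (2 + 9)) = (-8 + 35)*(72 + 11) = 27*83 = 2241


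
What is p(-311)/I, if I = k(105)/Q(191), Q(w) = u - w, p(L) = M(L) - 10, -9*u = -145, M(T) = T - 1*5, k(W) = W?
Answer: 513124/945 ≈ 542.99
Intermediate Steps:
M(T) = -5 + T (M(T) = T - 5 = -5 + T)
u = 145/9 (u = -1/9*(-145) = 145/9 ≈ 16.111)
p(L) = -15 + L (p(L) = (-5 + L) - 10 = -15 + L)
Q(w) = 145/9 - w
I = -945/1574 (I = 105/(145/9 - 1*191) = 105/(145/9 - 191) = 105/(-1574/9) = 105*(-9/1574) = -945/1574 ≈ -0.60038)
p(-311)/I = (-15 - 311)/(-945/1574) = -326*(-1574/945) = 513124/945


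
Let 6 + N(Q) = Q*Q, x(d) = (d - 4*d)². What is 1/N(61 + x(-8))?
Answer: 1/405763 ≈ 2.4645e-6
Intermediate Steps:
x(d) = 9*d² (x(d) = (-3*d)² = 9*d²)
N(Q) = -6 + Q² (N(Q) = -6 + Q*Q = -6 + Q²)
1/N(61 + x(-8)) = 1/(-6 + (61 + 9*(-8)²)²) = 1/(-6 + (61 + 9*64)²) = 1/(-6 + (61 + 576)²) = 1/(-6 + 637²) = 1/(-6 + 405769) = 1/405763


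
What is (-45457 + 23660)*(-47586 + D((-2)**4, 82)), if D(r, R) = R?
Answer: 1035444688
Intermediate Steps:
(-45457 + 23660)*(-47586 + D((-2)**4, 82)) = (-45457 + 23660)*(-47586 + 82) = -21797*(-47504) = 1035444688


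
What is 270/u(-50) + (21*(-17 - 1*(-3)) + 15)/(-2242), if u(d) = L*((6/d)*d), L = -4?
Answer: -49887/4484 ≈ -11.126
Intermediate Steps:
u(d) = -24 (u(d) = -4*6/d*d = -4*6 = -24)
270/u(-50) + (21*(-17 - 1*(-3)) + 15)/(-2242) = 270/(-24) + (21*(-17 - 1*(-3)) + 15)/(-2242) = 270*(-1/24) + (21*(-17 + 3) + 15)*(-1/2242) = -45/4 + (21*(-14) + 15)*(-1/2242) = -45/4 + (-294 + 15)*(-1/2242) = -45/4 - 279*(-1/2242) = -45/4 + 279/2242 = -49887/4484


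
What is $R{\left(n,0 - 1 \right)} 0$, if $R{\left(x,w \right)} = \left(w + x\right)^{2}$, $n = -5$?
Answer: $0$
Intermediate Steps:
$R{\left(n,0 - 1 \right)} 0 = \left(\left(0 - 1\right) - 5\right)^{2} \cdot 0 = \left(-1 - 5\right)^{2} \cdot 0 = \left(-6\right)^{2} \cdot 0 = 36 \cdot 0 = 0$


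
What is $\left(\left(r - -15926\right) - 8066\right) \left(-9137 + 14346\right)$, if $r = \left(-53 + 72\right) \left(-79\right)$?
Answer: $33124031$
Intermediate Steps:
$r = -1501$ ($r = 19 \left(-79\right) = -1501$)
$\left(\left(r - -15926\right) - 8066\right) \left(-9137 + 14346\right) = \left(\left(-1501 - -15926\right) - 8066\right) \left(-9137 + 14346\right) = \left(\left(-1501 + 15926\right) - 8066\right) 5209 = \left(14425 - 8066\right) 5209 = 6359 \cdot 5209 = 33124031$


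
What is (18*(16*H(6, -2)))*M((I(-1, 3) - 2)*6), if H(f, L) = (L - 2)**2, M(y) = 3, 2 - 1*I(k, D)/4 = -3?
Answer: 13824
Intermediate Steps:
I(k, D) = 20 (I(k, D) = 8 - 4*(-3) = 8 + 12 = 20)
H(f, L) = (-2 + L)**2
(18*(16*H(6, -2)))*M((I(-1, 3) - 2)*6) = (18*(16*(-2 - 2)**2))*3 = (18*(16*(-4)**2))*3 = (18*(16*16))*3 = (18*256)*3 = 4608*3 = 13824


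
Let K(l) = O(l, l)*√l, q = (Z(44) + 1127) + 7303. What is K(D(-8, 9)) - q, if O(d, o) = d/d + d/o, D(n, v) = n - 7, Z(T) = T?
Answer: -8474 + 2*I*√15 ≈ -8474.0 + 7.746*I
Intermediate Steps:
D(n, v) = -7 + n
q = 8474 (q = (44 + 1127) + 7303 = 1171 + 7303 = 8474)
O(d, o) = 1 + d/o
K(l) = 2*√l (K(l) = ((l + l)/l)*√l = ((2*l)/l)*√l = 2*√l)
K(D(-8, 9)) - q = 2*√(-7 - 8) - 1*8474 = 2*√(-15) - 8474 = 2*(I*√15) - 8474 = 2*I*√15 - 8474 = -8474 + 2*I*√15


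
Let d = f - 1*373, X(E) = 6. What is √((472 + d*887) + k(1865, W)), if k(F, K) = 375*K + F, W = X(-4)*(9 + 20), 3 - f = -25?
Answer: 6*I*√6623 ≈ 488.29*I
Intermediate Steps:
f = 28 (f = 3 - 1*(-25) = 3 + 25 = 28)
d = -345 (d = 28 - 1*373 = 28 - 373 = -345)
W = 174 (W = 6*(9 + 20) = 6*29 = 174)
k(F, K) = F + 375*K
√((472 + d*887) + k(1865, W)) = √((472 - 345*887) + (1865 + 375*174)) = √((472 - 306015) + (1865 + 65250)) = √(-305543 + 67115) = √(-238428) = 6*I*√6623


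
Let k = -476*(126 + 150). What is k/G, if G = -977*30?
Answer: 21896/4885 ≈ 4.4823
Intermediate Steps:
G = -29310
k = -131376 (k = -476*276 = -131376)
k/G = -131376/(-29310) = -131376*(-1/29310) = 21896/4885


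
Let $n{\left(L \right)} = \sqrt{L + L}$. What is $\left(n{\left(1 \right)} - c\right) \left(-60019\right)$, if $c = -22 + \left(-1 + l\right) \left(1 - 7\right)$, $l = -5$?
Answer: $840266 - 60019 \sqrt{2} \approx 7.5539 \cdot 10^{5}$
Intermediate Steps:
$n{\left(L \right)} = \sqrt{2} \sqrt{L}$ ($n{\left(L \right)} = \sqrt{2 L} = \sqrt{2} \sqrt{L}$)
$c = 14$ ($c = -22 + \left(-1 - 5\right) \left(1 - 7\right) = -22 - -36 = -22 + 36 = 14$)
$\left(n{\left(1 \right)} - c\right) \left(-60019\right) = \left(\sqrt{2} \sqrt{1} - 14\right) \left(-60019\right) = \left(\sqrt{2} \cdot 1 - 14\right) \left(-60019\right) = \left(\sqrt{2} - 14\right) \left(-60019\right) = \left(-14 + \sqrt{2}\right) \left(-60019\right) = 840266 - 60019 \sqrt{2}$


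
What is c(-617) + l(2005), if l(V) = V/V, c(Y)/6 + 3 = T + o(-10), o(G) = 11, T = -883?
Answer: -5249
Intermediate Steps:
c(Y) = -5250 (c(Y) = -18 + 6*(-883 + 11) = -18 + 6*(-872) = -18 - 5232 = -5250)
l(V) = 1
c(-617) + l(2005) = -5250 + 1 = -5249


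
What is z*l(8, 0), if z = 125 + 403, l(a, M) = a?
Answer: 4224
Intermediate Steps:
z = 528
z*l(8, 0) = 528*8 = 4224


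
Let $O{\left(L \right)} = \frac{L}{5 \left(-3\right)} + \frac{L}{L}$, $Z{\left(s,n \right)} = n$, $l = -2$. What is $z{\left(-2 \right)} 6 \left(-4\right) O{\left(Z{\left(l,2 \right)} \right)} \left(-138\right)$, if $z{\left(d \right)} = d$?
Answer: $- \frac{28704}{5} \approx -5740.8$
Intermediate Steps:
$O{\left(L \right)} = 1 - \frac{L}{15}$ ($O{\left(L \right)} = \frac{L}{-15} + 1 = L \left(- \frac{1}{15}\right) + 1 = - \frac{L}{15} + 1 = 1 - \frac{L}{15}$)
$z{\left(-2 \right)} 6 \left(-4\right) O{\left(Z{\left(l,2 \right)} \right)} \left(-138\right) = - 2 \cdot 6 \left(-4\right) \left(1 - \frac{2}{15}\right) \left(-138\right) = - 2 \left(- 24 \left(1 - \frac{2}{15}\right)\right) \left(-138\right) = - 2 \left(\left(-24\right) \frac{13}{15}\right) \left(-138\right) = \left(-2\right) \left(- \frac{104}{5}\right) \left(-138\right) = \frac{208}{5} \left(-138\right) = - \frac{28704}{5}$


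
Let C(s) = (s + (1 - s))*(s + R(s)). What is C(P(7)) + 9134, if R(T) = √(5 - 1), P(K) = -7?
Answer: 9129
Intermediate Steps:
R(T) = 2 (R(T) = √4 = 2)
C(s) = 2 + s (C(s) = (s + (1 - s))*(s + 2) = 1*(2 + s) = 2 + s)
C(P(7)) + 9134 = (2 - 7) + 9134 = -5 + 9134 = 9129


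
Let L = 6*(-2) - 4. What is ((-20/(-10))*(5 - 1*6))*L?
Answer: 32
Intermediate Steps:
L = -16 (L = -12 - 4 = -16)
((-20/(-10))*(5 - 1*6))*L = ((-20/(-10))*(5 - 1*6))*(-16) = ((-20*(-⅒))*(5 - 6))*(-16) = (2*(-1))*(-16) = -2*(-16) = 32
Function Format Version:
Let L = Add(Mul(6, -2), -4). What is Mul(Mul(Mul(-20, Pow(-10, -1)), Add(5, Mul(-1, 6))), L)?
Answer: 32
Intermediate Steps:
L = -16 (L = Add(-12, -4) = -16)
Mul(Mul(Mul(-20, Pow(-10, -1)), Add(5, Mul(-1, 6))), L) = Mul(Mul(Mul(-20, Pow(-10, -1)), Add(5, Mul(-1, 6))), -16) = Mul(Mul(Mul(-20, Rational(-1, 10)), Add(5, -6)), -16) = Mul(Mul(2, -1), -16) = Mul(-2, -16) = 32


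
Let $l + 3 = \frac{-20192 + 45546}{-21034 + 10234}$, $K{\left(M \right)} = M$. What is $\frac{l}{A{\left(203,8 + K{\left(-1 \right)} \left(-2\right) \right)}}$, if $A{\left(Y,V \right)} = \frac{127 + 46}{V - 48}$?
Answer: $\frac{548663}{467100} \approx 1.1746$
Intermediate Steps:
$A{\left(Y,V \right)} = \frac{173}{-48 + V}$
$l = - \frac{28877}{5400}$ ($l = -3 + \frac{-20192 + 45546}{-21034 + 10234} = -3 + \frac{25354}{-10800} = -3 + 25354 \left(- \frac{1}{10800}\right) = -3 - \frac{12677}{5400} = - \frac{28877}{5400} \approx -5.3476$)
$\frac{l}{A{\left(203,8 + K{\left(-1 \right)} \left(-2\right) \right)}} = - \frac{28877}{5400 \frac{173}{-48 + \left(8 - -2\right)}} = - \frac{28877}{5400 \frac{173}{-48 + \left(8 + 2\right)}} = - \frac{28877}{5400 \frac{173}{-48 + 10}} = - \frac{28877}{5400 \frac{173}{-38}} = - \frac{28877}{5400 \cdot 173 \left(- \frac{1}{38}\right)} = - \frac{28877}{5400 \left(- \frac{173}{38}\right)} = \left(- \frac{28877}{5400}\right) \left(- \frac{38}{173}\right) = \frac{548663}{467100}$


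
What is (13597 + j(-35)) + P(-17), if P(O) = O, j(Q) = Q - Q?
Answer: 13580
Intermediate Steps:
j(Q) = 0
(13597 + j(-35)) + P(-17) = (13597 + 0) - 17 = 13597 - 17 = 13580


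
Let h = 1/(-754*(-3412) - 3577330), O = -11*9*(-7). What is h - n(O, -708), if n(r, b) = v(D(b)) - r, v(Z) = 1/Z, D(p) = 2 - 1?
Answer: 695239943/1004682 ≈ 692.00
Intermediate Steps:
D(p) = 1
O = 693 (O = -99*(-7) = 693)
n(r, b) = 1 - r (n(r, b) = 1/1 - r = 1 - r)
h = -1/1004682 (h = 1/(2572648 - 3577330) = 1/(-1004682) = -1/1004682 ≈ -9.9534e-7)
h - n(O, -708) = -1/1004682 - (1 - 1*693) = -1/1004682 - (1 - 693) = -1/1004682 - 1*(-692) = -1/1004682 + 692 = 695239943/1004682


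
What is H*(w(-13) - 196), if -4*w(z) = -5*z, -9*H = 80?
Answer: 5660/3 ≈ 1886.7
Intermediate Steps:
H = -80/9 (H = -1/9*80 = -80/9 ≈ -8.8889)
w(z) = 5*z/4 (w(z) = -(-5)*z/4 = 5*z/4)
H*(w(-13) - 196) = -80*((5/4)*(-13) - 196)/9 = -80*(-65/4 - 196)/9 = -80/9*(-849/4) = 5660/3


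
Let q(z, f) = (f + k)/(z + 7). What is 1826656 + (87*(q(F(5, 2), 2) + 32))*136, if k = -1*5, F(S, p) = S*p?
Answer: 2203192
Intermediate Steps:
k = -5
q(z, f) = (-5 + f)/(7 + z) (q(z, f) = (f - 5)/(z + 7) = (-5 + f)/(7 + z))
1826656 + (87*(q(F(5, 2), 2) + 32))*136 = 1826656 + (87*((-5 + 2)/(7 + 5*2) + 32))*136 = 1826656 + (87*(-3/(7 + 10) + 32))*136 = 1826656 + (87*(-3/17 + 32))*136 = 1826656 + (87*(541/17))*136 = 1826656 + (47067/17)*136 = 1826656 + 376536 = 2203192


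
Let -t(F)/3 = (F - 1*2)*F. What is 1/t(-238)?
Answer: -1/171360 ≈ -5.8357e-6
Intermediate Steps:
t(F) = -3*F*(-2 + F) (t(F) = -3*(F - 1*2)*F = -3*(F - 2)*F = -3*(-2 + F)*F = -3*F*(-2 + F))
1/t(-238) = 1/(3*(-238)*(2 - 1*(-238))) = 1/(3*(-238)*(2 + 238)) = 1/(3*(-238)*240) = 1/(-171360) = -1/171360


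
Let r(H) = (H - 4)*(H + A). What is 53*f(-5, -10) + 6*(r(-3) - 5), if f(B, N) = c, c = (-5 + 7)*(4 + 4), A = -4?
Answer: 1112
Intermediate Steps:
r(H) = (-4 + H)² (r(H) = (H - 4)*(H - 4) = (-4 + H)*(-4 + H) = (-4 + H)²)
c = 16 (c = 2*8 = 16)
f(B, N) = 16
53*f(-5, -10) + 6*(r(-3) - 5) = 53*16 + 6*((16 + (-3)² - 8*(-3)) - 5) = 848 + 6*((16 + 9 + 24) - 5) = 848 + 6*(49 - 5) = 848 + 6*44 = 848 + 264 = 1112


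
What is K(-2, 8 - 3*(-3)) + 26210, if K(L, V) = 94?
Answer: 26304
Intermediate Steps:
K(-2, 8 - 3*(-3)) + 26210 = 94 + 26210 = 26304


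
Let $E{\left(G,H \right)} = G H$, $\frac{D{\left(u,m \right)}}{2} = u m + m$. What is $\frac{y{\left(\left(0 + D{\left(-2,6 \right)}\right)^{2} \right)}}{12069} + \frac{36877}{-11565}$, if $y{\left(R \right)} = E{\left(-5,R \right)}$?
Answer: $- \frac{5597473}{1723185} \approx -3.2483$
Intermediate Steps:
$D{\left(u,m \right)} = 2 m + 2 m u$ ($D{\left(u,m \right)} = 2 \left(u m + m\right) = 2 \left(m u + m\right) = 2 \left(m + m u\right) = 2 m + 2 m u$)
$y{\left(R \right)} = - 5 R$
$\frac{y{\left(\left(0 + D{\left(-2,6 \right)}\right)^{2} \right)}}{12069} + \frac{36877}{-11565} = \frac{\left(-5\right) \left(0 + 2 \cdot 6 \left(1 - 2\right)\right)^{2}}{12069} + \frac{36877}{-11565} = - 5 \left(0 + 2 \cdot 6 \left(-1\right)\right)^{2} \cdot \frac{1}{12069} + 36877 \left(- \frac{1}{11565}\right) = - 5 \left(0 - 12\right)^{2} \cdot \frac{1}{12069} - \frac{36877}{11565} = - 5 \left(-12\right)^{2} \cdot \frac{1}{12069} - \frac{36877}{11565} = \left(-5\right) 144 \cdot \frac{1}{12069} - \frac{36877}{11565} = \left(-720\right) \frac{1}{12069} - \frac{36877}{11565} = - \frac{80}{1341} - \frac{36877}{11565} = - \frac{5597473}{1723185}$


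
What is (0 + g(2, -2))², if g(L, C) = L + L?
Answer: 16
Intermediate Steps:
g(L, C) = 2*L
(0 + g(2, -2))² = (0 + 2*2)² = (0 + 4)² = 4² = 16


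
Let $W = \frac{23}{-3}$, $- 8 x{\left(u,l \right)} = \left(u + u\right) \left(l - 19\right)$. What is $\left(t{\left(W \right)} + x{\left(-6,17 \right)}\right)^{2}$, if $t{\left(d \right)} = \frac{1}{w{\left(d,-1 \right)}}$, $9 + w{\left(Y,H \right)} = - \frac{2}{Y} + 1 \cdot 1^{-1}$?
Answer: $\frac{310249}{31684} \approx 9.792$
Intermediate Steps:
$x{\left(u,l \right)} = - \frac{u \left(-19 + l\right)}{4}$ ($x{\left(u,l \right)} = - \frac{\left(u + u\right) \left(l - 19\right)}{8} = - \frac{2 u \left(-19 + l\right)}{8} = - \frac{u \left(-19 + l\right)}{4}$)
$w{\left(Y,H \right)} = -8 - \frac{2}{Y}$ ($w{\left(Y,H \right)} = -9 + \left(- \frac{2}{Y} + 1 \cdot 1^{-1}\right) = -9 + \left(- \frac{2}{Y} + 1 \cdot 1\right) = -9 + \left(- \frac{2}{Y} + 1\right) = -9 + \left(1 - \frac{2}{Y}\right) = -8 - \frac{2}{Y}$)
$W = - \frac{23}{3}$ ($W = 23 \left(- \frac{1}{3}\right) = - \frac{23}{3} \approx -7.6667$)
$t{\left(d \right)} = \frac{1}{-8 - \frac{2}{d}}$
$\left(t{\left(W \right)} + x{\left(-6,17 \right)}\right)^{2} = \left(\left(-1\right) \left(- \frac{23}{3}\right) \frac{1}{2 + 8 \left(- \frac{23}{3}\right)} + \frac{1}{4} \left(-6\right) \left(19 - 17\right)\right)^{2} = \left(\left(-1\right) \left(- \frac{23}{3}\right) \frac{1}{2 - \frac{184}{3}} + \frac{1}{4} \left(-6\right) \left(19 - 17\right)\right)^{2} = \left(\left(-1\right) \left(- \frac{23}{3}\right) \frac{1}{- \frac{178}{3}} + \frac{1}{4} \left(-6\right) 2\right)^{2} = \left(\left(-1\right) \left(- \frac{23}{3}\right) \left(- \frac{3}{178}\right) - 3\right)^{2} = \left(- \frac{23}{178} - 3\right)^{2} = \left(- \frac{557}{178}\right)^{2} = \frac{310249}{31684}$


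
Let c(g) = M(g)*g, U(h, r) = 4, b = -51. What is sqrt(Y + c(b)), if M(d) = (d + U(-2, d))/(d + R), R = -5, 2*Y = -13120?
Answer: I*sqrt(5176598)/28 ≈ 81.258*I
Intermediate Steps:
Y = -6560 (Y = (1/2)*(-13120) = -6560)
M(d) = (4 + d)/(-5 + d) (M(d) = (d + 4)/(d - 5) = (4 + d)/(-5 + d))
c(g) = g*(4 + g)/(-5 + g) (c(g) = ((4 + g)/(-5 + g))*g = g*(4 + g)/(-5 + g))
sqrt(Y + c(b)) = sqrt(-6560 - 51*(4 - 51)/(-5 - 51)) = sqrt(-6560 - 51*(-47)/(-56)) = sqrt(-6560 - 51*(-1/56)*(-47)) = sqrt(-6560 - 2397/56) = sqrt(-369757/56) = I*sqrt(5176598)/28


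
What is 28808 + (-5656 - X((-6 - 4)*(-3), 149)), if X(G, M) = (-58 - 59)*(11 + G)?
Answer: 27949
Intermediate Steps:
X(G, M) = -1287 - 117*G (X(G, M) = -117*(11 + G) = -1287 - 117*G)
28808 + (-5656 - X((-6 - 4)*(-3), 149)) = 28808 + (-5656 - (-1287 - 117*(-6 - 4)*(-3))) = 28808 + (-5656 - (-1287 - (-1170)*(-3))) = 28808 + (-5656 - (-1287 - 117*30)) = 28808 + (-5656 - (-1287 - 3510)) = 28808 + (-5656 - 1*(-4797)) = 28808 + (-5656 + 4797) = 28808 - 859 = 27949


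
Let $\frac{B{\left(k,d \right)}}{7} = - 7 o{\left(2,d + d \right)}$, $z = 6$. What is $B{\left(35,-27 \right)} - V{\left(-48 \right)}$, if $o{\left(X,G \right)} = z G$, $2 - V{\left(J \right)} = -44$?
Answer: $15830$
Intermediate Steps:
$V{\left(J \right)} = 46$ ($V{\left(J \right)} = 2 - -44 = 2 + 44 = 46$)
$o{\left(X,G \right)} = 6 G$
$B{\left(k,d \right)} = - 588 d$ ($B{\left(k,d \right)} = 7 \left(- 7 \cdot 6 \left(d + d\right)\right) = 7 \left(- 7 \cdot 6 \cdot 2 d\right) = 7 \left(- 7 \cdot 12 d\right) = 7 \left(- 84 d\right) = - 588 d$)
$B{\left(35,-27 \right)} - V{\left(-48 \right)} = \left(-588\right) \left(-27\right) - 46 = 15876 - 46 = 15830$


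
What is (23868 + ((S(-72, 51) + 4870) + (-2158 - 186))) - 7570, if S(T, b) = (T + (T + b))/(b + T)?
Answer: 131799/7 ≈ 18828.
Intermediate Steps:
S(T, b) = (b + 2*T)/(T + b)
(23868 + ((S(-72, 51) + 4870) + (-2158 - 186))) - 7570 = (23868 + (((51 + 2*(-72))/(-72 + 51) + 4870) + (-2158 - 186))) - 7570 = (23868 + (((51 - 144)/(-21) + 4870) - 2344)) - 7570 = (23868 + ((-1/21*(-93) + 4870) - 2344)) - 7570 = (23868 + ((31/7 + 4870) - 2344)) - 7570 = (23868 + (34121/7 - 2344)) - 7570 = (23868 + 17713/7) - 7570 = 184789/7 - 7570 = 131799/7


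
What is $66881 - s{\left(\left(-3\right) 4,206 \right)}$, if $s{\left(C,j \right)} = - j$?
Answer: $67087$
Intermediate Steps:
$66881 - s{\left(\left(-3\right) 4,206 \right)} = 66881 - \left(-1\right) 206 = 66881 - -206 = 66881 + 206 = 67087$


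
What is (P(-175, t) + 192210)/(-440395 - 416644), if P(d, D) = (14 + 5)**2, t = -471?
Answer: -192571/857039 ≈ -0.22469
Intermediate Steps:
P(d, D) = 361 (P(d, D) = 19**2 = 361)
(P(-175, t) + 192210)/(-440395 - 416644) = (361 + 192210)/(-440395 - 416644) = 192571/(-857039) = 192571*(-1/857039) = -192571/857039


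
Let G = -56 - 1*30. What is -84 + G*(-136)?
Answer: 11612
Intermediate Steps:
G = -86 (G = -56 - 30 = -86)
-84 + G*(-136) = -84 - 86*(-136) = -84 + 11696 = 11612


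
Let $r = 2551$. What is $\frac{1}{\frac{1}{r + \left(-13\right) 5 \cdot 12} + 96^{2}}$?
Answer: $\frac{1771}{16321537} \approx 0.00010851$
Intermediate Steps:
$\frac{1}{\frac{1}{r + \left(-13\right) 5 \cdot 12} + 96^{2}} = \frac{1}{\frac{1}{2551 + \left(-13\right) 5 \cdot 12} + 96^{2}} = \frac{1}{\frac{1}{2551 - 780} + 9216} = \frac{1}{\frac{1}{1771} + 9216} = \frac{1}{\frac{16321537}{1771}} = \frac{1771}{16321537}$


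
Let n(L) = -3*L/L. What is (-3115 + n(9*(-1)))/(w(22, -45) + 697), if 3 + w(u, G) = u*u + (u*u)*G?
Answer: 1559/10301 ≈ 0.15134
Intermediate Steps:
w(u, G) = -3 + u² + G*u² (w(u, G) = -3 + (u*u + (u*u)*G) = -3 + (u² + u²*G) = -3 + (u² + G*u²) = -3 + u² + G*u²)
n(L) = -3 (n(L) = -3*1 = -3)
(-3115 + n(9*(-1)))/(w(22, -45) + 697) = (-3115 - 3)/((-3 + 22² - 45*22²) + 697) = -3118/((-3 + 484 - 45*484) + 697) = -3118/((-3 + 484 - 21780) + 697) = -3118/(-21299 + 697) = -3118/(-20602) = -3118*(-1/20602) = 1559/10301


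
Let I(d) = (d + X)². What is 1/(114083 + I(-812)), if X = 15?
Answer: 1/749292 ≈ 1.3346e-6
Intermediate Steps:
I(d) = (15 + d)² (I(d) = (d + 15)² = (15 + d)²)
1/(114083 + I(-812)) = 1/(114083 + (15 - 812)²) = 1/(114083 + (-797)²) = 1/(114083 + 635209) = 1/749292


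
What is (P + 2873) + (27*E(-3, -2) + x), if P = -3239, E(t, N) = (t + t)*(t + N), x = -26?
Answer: 418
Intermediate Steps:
E(t, N) = 2*t*(N + t) (E(t, N) = (2*t)*(N + t) = 2*t*(N + t))
(P + 2873) + (27*E(-3, -2) + x) = (-3239 + 2873) + (27*(2*(-3)*(-2 - 3)) - 26) = -366 + (27*(2*(-3)*(-5)) - 26) = -366 + (27*30 - 26) = -366 + (810 - 26) = -366 + 784 = 418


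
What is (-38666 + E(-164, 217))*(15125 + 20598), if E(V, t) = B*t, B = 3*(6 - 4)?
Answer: -1334754172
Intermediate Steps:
B = 6 (B = 3*2 = 6)
E(V, t) = 6*t
(-38666 + E(-164, 217))*(15125 + 20598) = (-38666 + 6*217)*(15125 + 20598) = (-38666 + 1302)*35723 = -37364*35723 = -1334754172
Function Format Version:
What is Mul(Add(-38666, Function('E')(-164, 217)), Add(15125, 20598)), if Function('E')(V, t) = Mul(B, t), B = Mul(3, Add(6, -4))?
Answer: -1334754172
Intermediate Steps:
B = 6 (B = Mul(3, 2) = 6)
Function('E')(V, t) = Mul(6, t)
Mul(Add(-38666, Function('E')(-164, 217)), Add(15125, 20598)) = Mul(Add(-38666, Mul(6, 217)), Add(15125, 20598)) = Mul(Add(-38666, 1302), 35723) = Mul(-37364, 35723) = -1334754172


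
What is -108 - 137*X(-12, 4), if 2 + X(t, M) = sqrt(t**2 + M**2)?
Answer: 166 - 548*sqrt(10) ≈ -1566.9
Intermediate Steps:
X(t, M) = -2 + sqrt(M**2 + t**2) (X(t, M) = -2 + sqrt(t**2 + M**2) = -2 + sqrt(M**2 + t**2))
-108 - 137*X(-12, 4) = -108 - 137*(-2 + sqrt(4**2 + (-12)**2)) = -108 - 137*(-2 + sqrt(16 + 144)) = -108 - 137*(-2 + sqrt(160)) = -108 - 137*(-2 + 4*sqrt(10)) = -108 + (274 - 548*sqrt(10)) = 166 - 548*sqrt(10)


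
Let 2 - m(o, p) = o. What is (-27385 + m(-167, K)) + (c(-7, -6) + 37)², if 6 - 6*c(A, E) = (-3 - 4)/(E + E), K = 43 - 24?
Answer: -133640303/5184 ≈ -25779.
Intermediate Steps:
K = 19
m(o, p) = 2 - o
c(A, E) = 1 + 7/(12*E) (c(A, E) = 1 - (-3 - 4)/(6*(E + E)) = 1 - (-7)/(6*(2*E)) = 1 - (-7)*1/(2*E)/6 = 1 - (-7)/(12*E) = 1 + 7/(12*E))
(-27385 + m(-167, K)) + (c(-7, -6) + 37)² = (-27385 + (2 - 1*(-167))) + ((7/12 - 6)/(-6) + 37)² = (-27385 + (2 + 167)) + (-⅙*(-65/12) + 37)² = (-27385 + 169) + (65/72 + 37)² = -27216 + (2729/72)² = -27216 + 7447441/5184 = -133640303/5184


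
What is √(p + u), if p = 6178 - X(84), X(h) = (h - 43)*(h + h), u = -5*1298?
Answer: 60*I*√2 ≈ 84.853*I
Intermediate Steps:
u = -6490
X(h) = 2*h*(-43 + h) (X(h) = (-43 + h)*(2*h) = 2*h*(-43 + h))
p = -710 (p = 6178 - 2*84*(-43 + 84) = 6178 - 2*84*41 = 6178 - 1*6888 = 6178 - 6888 = -710)
√(p + u) = √(-710 - 6490) = √(-7200) = 60*I*√2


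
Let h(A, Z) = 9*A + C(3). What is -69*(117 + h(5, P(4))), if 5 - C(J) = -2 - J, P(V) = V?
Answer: -11868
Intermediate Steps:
C(J) = 7 + J (C(J) = 5 - (-2 - J) = 5 + (2 + J) = 7 + J)
h(A, Z) = 10 + 9*A (h(A, Z) = 9*A + (7 + 3) = 9*A + 10 = 10 + 9*A)
-69*(117 + h(5, P(4))) = -69*(117 + (10 + 9*5)) = -69*(117 + (10 + 45)) = -69*(117 + 55) = -69*172 = -11868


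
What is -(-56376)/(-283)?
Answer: -56376/283 ≈ -199.21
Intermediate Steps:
-(-56376)/(-283) = -(-56376)*(-1)/283 = -243*232/283 = -56376/283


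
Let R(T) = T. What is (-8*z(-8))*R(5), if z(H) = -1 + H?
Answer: 360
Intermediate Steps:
(-8*z(-8))*R(5) = -8*(-1 - 8)*5 = -8*(-9)*5 = 72*5 = 360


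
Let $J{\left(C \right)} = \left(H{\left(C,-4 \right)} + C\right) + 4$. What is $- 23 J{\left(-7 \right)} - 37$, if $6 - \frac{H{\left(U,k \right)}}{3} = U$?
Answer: $-865$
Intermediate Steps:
$H{\left(U,k \right)} = 18 - 3 U$
$J{\left(C \right)} = 22 - 2 C$ ($J{\left(C \right)} = \left(\left(18 - 3 C\right) + C\right) + 4 = \left(18 - 2 C\right) + 4 = 22 - 2 C$)
$- 23 J{\left(-7 \right)} - 37 = - 23 \left(22 - -14\right) - 37 = - 23 \left(22 + 14\right) - 37 = \left(-23\right) 36 - 37 = -828 - 37 = -865$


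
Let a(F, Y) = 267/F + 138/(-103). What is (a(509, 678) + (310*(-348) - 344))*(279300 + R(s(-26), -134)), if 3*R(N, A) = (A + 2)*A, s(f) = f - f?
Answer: -1618174265733244/52427 ≈ -3.0865e+10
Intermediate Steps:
s(f) = 0
R(N, A) = A*(2 + A)/3 (R(N, A) = ((A + 2)*A)/3 = ((2 + A)*A)/3 = (A*(2 + A))/3 = A*(2 + A)/3)
a(F, Y) = -138/103 + 267/F (a(F, Y) = 267/F + 138*(-1/103) = 267/F - 138/103 = -138/103 + 267/F)
(a(509, 678) + (310*(-348) - 344))*(279300 + R(s(-26), -134)) = ((-138/103 + 267/509) + (310*(-348) - 344))*(279300 + (1/3)*(-134)*(2 - 134)) = ((-138/103 + 267*(1/509)) + (-107880 - 344))*(279300 + (1/3)*(-134)*(-132)) = ((-138/103 + 267/509) - 108224)*(279300 + 5896) = (-42741/52427 - 108224)*285196 = -5673902389/52427*285196 = -1618174265733244/52427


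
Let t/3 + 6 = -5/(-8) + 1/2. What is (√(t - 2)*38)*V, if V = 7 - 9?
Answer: -19*I*√266 ≈ -309.88*I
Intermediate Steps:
t = -117/8 (t = -18 + 3*(-5/(-8) + 1/2) = -18 + 3*(-5*(-⅛) + 1*(½)) = -18 + 3*(5/8 + ½) = -18 + 3*(9/8) = -18 + 27/8 = -117/8 ≈ -14.625)
V = -2
(√(t - 2)*38)*V = (√(-117/8 - 2)*38)*(-2) = (√(-133/8)*38)*(-2) = ((I*√266/4)*38)*(-2) = (19*I*√266/2)*(-2) = -19*I*√266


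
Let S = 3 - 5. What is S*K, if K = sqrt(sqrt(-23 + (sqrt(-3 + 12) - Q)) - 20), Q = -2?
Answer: -2*sqrt(-20 + 3*I*sqrt(2)) ≈ -0.94345 - 8.9939*I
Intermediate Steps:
S = -2 (S = 3 - 1*5 = 3 - 5 = -2)
K = sqrt(-20 + 3*I*sqrt(2)) (K = sqrt(sqrt(-23 + (sqrt(-3 + 12) - 1*(-2))) - 20) = sqrt(sqrt(-23 + (sqrt(9) + 2)) - 20) = sqrt(sqrt(-23 + (3 + 2)) - 20) = sqrt(sqrt(-23 + 5) - 20) = sqrt(sqrt(-18) - 20) = sqrt(3*I*sqrt(2) - 20) = sqrt(-20 + 3*I*sqrt(2)) ≈ 0.47172 + 4.4969*I)
S*K = -2*sqrt(-20 + 3*I*sqrt(2))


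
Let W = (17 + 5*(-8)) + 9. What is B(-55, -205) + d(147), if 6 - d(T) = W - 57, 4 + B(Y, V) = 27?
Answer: 100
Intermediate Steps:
B(Y, V) = 23 (B(Y, V) = -4 + 27 = 23)
W = -14 (W = (17 - 40) + 9 = -23 + 9 = -14)
d(T) = 77 (d(T) = 6 - (-14 - 57) = 6 - 1*(-71) = 6 + 71 = 77)
B(-55, -205) + d(147) = 23 + 77 = 100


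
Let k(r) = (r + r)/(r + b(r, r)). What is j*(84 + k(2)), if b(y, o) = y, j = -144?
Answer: -12240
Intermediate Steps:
k(r) = 1 (k(r) = (r + r)/(r + r) = (2*r)/((2*r)) = (2*r)*(1/(2*r)) = 1)
j*(84 + k(2)) = -144*(84 + 1) = -144*85 = -12240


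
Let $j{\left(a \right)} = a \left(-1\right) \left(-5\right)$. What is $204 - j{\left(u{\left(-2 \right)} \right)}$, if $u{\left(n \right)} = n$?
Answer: $214$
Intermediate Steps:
$j{\left(a \right)} = 5 a$ ($j{\left(a \right)} = - a \left(-5\right) = 5 a$)
$204 - j{\left(u{\left(-2 \right)} \right)} = 204 - 5 \left(-2\right) = 204 - -10 = 204 + 10 = 214$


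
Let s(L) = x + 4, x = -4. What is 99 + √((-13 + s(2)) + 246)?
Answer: 99 + √233 ≈ 114.26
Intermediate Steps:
s(L) = 0 (s(L) = -4 + 4 = 0)
99 + √((-13 + s(2)) + 246) = 99 + √((-13 + 0) + 246) = 99 + √(-13 + 246) = 99 + √233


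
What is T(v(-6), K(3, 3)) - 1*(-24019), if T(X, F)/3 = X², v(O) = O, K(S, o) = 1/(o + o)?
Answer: 24127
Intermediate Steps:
K(S, o) = 1/(2*o)
T(X, F) = 3*X²
T(v(-6), K(3, 3)) - 1*(-24019) = 3*(-6)² - 1*(-24019) = 3*36 + 24019 = 108 + 24019 = 24127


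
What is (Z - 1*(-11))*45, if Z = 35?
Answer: 2070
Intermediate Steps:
(Z - 1*(-11))*45 = (35 - 1*(-11))*45 = (35 + 11)*45 = 46*45 = 2070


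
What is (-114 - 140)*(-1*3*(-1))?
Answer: -762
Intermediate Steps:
(-114 - 140)*(-1*3*(-1)) = -(-762)*(-1) = -254*3 = -762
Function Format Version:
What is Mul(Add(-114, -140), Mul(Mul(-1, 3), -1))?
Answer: -762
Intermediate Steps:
Mul(Add(-114, -140), Mul(Mul(-1, 3), -1)) = Mul(-254, Mul(-3, -1)) = Mul(-254, 3) = -762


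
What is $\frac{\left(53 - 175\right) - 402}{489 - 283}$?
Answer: $- \frac{262}{103} \approx -2.5437$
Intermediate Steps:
$\frac{\left(53 - 175\right) - 402}{489 - 283} = \frac{-122 - 402}{489 - 283} = - \frac{524}{206} = \left(-524\right) \frac{1}{206} = - \frac{262}{103}$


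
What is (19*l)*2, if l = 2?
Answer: 76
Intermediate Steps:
(19*l)*2 = (19*2)*2 = 38*2 = 76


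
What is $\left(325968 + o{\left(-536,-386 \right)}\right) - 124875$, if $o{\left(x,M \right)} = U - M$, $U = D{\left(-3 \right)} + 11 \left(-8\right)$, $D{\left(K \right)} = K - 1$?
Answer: $201387$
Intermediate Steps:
$D{\left(K \right)} = -1 + K$ ($D{\left(K \right)} = K - 1 = -1 + K$)
$U = -92$ ($U = \left(-1 - 3\right) + 11 \left(-8\right) = -4 - 88 = -92$)
$o{\left(x,M \right)} = -92 - M$
$\left(325968 + o{\left(-536,-386 \right)}\right) - 124875 = \left(325968 - -294\right) - 124875 = \left(325968 + \left(-92 + 386\right)\right) - 124875 = \left(325968 + 294\right) - 124875 = 326262 - 124875 = 201387$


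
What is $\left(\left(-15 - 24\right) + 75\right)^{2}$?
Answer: $1296$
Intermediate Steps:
$\left(\left(-15 - 24\right) + 75\right)^{2} = \left(-39 + 75\right)^{2} = 36^{2} = 1296$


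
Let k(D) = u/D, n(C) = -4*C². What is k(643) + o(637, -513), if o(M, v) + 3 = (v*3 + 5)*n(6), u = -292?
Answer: 142033907/643 ≈ 2.2089e+5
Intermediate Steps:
o(M, v) = -723 - 432*v (o(M, v) = -3 + (v*3 + 5)*(-4*6²) = -3 + (3*v + 5)*(-4*36) = -3 + (5 + 3*v)*(-144) = -3 + (-720 - 432*v) = -723 - 432*v)
k(D) = -292/D
k(643) + o(637, -513) = -292/643 + (-723 - 432*(-513)) = -292*1/643 + (-723 + 221616) = -292/643 + 220893 = 142033907/643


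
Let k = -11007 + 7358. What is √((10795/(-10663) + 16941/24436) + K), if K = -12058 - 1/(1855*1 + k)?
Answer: 37*I*√120289369987560297141033/116861638998 ≈ 109.81*I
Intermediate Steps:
k = -3649
K = -21632051/1794 (K = -12058 - 1/(1855*1 - 3649) = -12058 - 1/(1855 - 3649) = -12058 - 1/(-1794) = -12058 - 1*(-1/1794) = -12058 + 1/1794 = -21632051/1794 ≈ -12058.)
√((10795/(-10663) + 16941/24436) + K) = √((10795/(-10663) + 16941/24436) - 21632051/1794) = √((10795*(-1/10663) + 16941*(1/24436)) - 21632051/1794) = √((-10795/10663 + 16941/24436) - 21632051/1794) = √(-83144737/260561068 - 21632051/1794) = √(-2818309736624323/233723277996) = 37*I*√120289369987560297141033/116861638998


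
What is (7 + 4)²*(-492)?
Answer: -59532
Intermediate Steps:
(7 + 4)²*(-492) = 11²*(-492) = 121*(-492) = -59532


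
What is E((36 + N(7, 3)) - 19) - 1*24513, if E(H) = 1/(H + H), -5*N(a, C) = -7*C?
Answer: -5196751/212 ≈ -24513.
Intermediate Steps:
N(a, C) = 7*C/5 (N(a, C) = -(-7)*C/5 = 7*C/5)
E(H) = 1/(2*H)
E((36 + N(7, 3)) - 19) - 1*24513 = 1/(2*((36 + (7/5)*3) - 19)) - 1*24513 = 1/(2*((36 + 21/5) - 19)) - 24513 = 1/(2*(201/5 - 19)) - 24513 = 1/(2*(106/5)) - 24513 = (1/2)*(5/106) - 24513 = 5/212 - 24513 = -5196751/212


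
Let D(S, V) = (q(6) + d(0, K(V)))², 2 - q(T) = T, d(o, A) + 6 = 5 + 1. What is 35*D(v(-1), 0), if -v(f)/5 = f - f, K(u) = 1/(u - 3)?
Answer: 560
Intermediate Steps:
K(u) = 1/(-3 + u)
d(o, A) = 0 (d(o, A) = -6 + (5 + 1) = -6 + 6 = 0)
q(T) = 2 - T
v(f) = 0 (v(f) = -5*(f - f) = -5*0 = 0)
D(S, V) = 16 (D(S, V) = ((2 - 1*6) + 0)² = ((2 - 6) + 0)² = (-4 + 0)² = (-4)² = 16)
35*D(v(-1), 0) = 35*16 = 560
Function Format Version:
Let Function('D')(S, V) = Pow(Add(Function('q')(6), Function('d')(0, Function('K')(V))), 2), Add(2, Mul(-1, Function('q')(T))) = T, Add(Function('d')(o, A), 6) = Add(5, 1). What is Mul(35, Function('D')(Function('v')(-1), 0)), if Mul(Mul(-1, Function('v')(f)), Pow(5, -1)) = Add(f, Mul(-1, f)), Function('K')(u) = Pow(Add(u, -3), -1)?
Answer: 560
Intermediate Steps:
Function('K')(u) = Pow(Add(-3, u), -1)
Function('d')(o, A) = 0 (Function('d')(o, A) = Add(-6, Add(5, 1)) = Add(-6, 6) = 0)
Function('q')(T) = Add(2, Mul(-1, T))
Function('v')(f) = 0 (Function('v')(f) = Mul(-5, Add(f, Mul(-1, f))) = Mul(-5, 0) = 0)
Function('D')(S, V) = 16 (Function('D')(S, V) = Pow(Add(Add(2, Mul(-1, 6)), 0), 2) = Pow(Add(Add(2, -6), 0), 2) = Pow(Add(-4, 0), 2) = Pow(-4, 2) = 16)
Mul(35, Function('D')(Function('v')(-1), 0)) = Mul(35, 16) = 560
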